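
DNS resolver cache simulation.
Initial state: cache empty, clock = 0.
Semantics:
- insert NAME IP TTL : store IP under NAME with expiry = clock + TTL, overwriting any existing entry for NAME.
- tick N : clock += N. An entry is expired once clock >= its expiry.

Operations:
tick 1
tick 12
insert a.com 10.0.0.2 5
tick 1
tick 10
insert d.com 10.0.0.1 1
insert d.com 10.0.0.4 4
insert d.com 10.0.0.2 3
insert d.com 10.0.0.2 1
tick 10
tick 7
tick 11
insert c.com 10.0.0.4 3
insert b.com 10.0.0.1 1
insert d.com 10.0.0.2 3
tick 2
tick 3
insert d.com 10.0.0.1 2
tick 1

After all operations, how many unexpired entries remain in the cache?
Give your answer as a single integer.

Op 1: tick 1 -> clock=1.
Op 2: tick 12 -> clock=13.
Op 3: insert a.com -> 10.0.0.2 (expiry=13+5=18). clock=13
Op 4: tick 1 -> clock=14.
Op 5: tick 10 -> clock=24. purged={a.com}
Op 6: insert d.com -> 10.0.0.1 (expiry=24+1=25). clock=24
Op 7: insert d.com -> 10.0.0.4 (expiry=24+4=28). clock=24
Op 8: insert d.com -> 10.0.0.2 (expiry=24+3=27). clock=24
Op 9: insert d.com -> 10.0.0.2 (expiry=24+1=25). clock=24
Op 10: tick 10 -> clock=34. purged={d.com}
Op 11: tick 7 -> clock=41.
Op 12: tick 11 -> clock=52.
Op 13: insert c.com -> 10.0.0.4 (expiry=52+3=55). clock=52
Op 14: insert b.com -> 10.0.0.1 (expiry=52+1=53). clock=52
Op 15: insert d.com -> 10.0.0.2 (expiry=52+3=55). clock=52
Op 16: tick 2 -> clock=54. purged={b.com}
Op 17: tick 3 -> clock=57. purged={c.com,d.com}
Op 18: insert d.com -> 10.0.0.1 (expiry=57+2=59). clock=57
Op 19: tick 1 -> clock=58.
Final cache (unexpired): {d.com} -> size=1

Answer: 1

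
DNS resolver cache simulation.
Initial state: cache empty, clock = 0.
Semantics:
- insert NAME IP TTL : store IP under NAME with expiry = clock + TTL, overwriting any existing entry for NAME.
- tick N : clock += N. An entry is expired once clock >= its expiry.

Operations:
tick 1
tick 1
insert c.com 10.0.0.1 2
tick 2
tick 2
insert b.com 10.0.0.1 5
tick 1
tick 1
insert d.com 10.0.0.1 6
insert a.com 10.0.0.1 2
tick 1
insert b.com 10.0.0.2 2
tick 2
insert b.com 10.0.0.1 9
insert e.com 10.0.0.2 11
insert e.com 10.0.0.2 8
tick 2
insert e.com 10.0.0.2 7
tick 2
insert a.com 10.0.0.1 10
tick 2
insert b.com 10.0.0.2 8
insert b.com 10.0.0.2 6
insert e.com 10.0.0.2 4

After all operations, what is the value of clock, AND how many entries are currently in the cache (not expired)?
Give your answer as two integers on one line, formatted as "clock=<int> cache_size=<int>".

Op 1: tick 1 -> clock=1.
Op 2: tick 1 -> clock=2.
Op 3: insert c.com -> 10.0.0.1 (expiry=2+2=4). clock=2
Op 4: tick 2 -> clock=4. purged={c.com}
Op 5: tick 2 -> clock=6.
Op 6: insert b.com -> 10.0.0.1 (expiry=6+5=11). clock=6
Op 7: tick 1 -> clock=7.
Op 8: tick 1 -> clock=8.
Op 9: insert d.com -> 10.0.0.1 (expiry=8+6=14). clock=8
Op 10: insert a.com -> 10.0.0.1 (expiry=8+2=10). clock=8
Op 11: tick 1 -> clock=9.
Op 12: insert b.com -> 10.0.0.2 (expiry=9+2=11). clock=9
Op 13: tick 2 -> clock=11. purged={a.com,b.com}
Op 14: insert b.com -> 10.0.0.1 (expiry=11+9=20). clock=11
Op 15: insert e.com -> 10.0.0.2 (expiry=11+11=22). clock=11
Op 16: insert e.com -> 10.0.0.2 (expiry=11+8=19). clock=11
Op 17: tick 2 -> clock=13.
Op 18: insert e.com -> 10.0.0.2 (expiry=13+7=20). clock=13
Op 19: tick 2 -> clock=15. purged={d.com}
Op 20: insert a.com -> 10.0.0.1 (expiry=15+10=25). clock=15
Op 21: tick 2 -> clock=17.
Op 22: insert b.com -> 10.0.0.2 (expiry=17+8=25). clock=17
Op 23: insert b.com -> 10.0.0.2 (expiry=17+6=23). clock=17
Op 24: insert e.com -> 10.0.0.2 (expiry=17+4=21). clock=17
Final clock = 17
Final cache (unexpired): {a.com,b.com,e.com} -> size=3

Answer: clock=17 cache_size=3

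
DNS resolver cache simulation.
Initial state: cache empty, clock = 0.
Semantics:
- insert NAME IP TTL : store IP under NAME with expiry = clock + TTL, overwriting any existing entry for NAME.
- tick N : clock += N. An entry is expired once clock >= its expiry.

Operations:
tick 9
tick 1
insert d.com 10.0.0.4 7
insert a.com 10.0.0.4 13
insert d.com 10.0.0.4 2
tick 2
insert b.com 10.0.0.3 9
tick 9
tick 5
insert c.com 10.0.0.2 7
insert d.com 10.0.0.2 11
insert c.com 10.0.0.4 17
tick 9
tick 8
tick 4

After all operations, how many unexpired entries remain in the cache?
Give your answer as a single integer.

Op 1: tick 9 -> clock=9.
Op 2: tick 1 -> clock=10.
Op 3: insert d.com -> 10.0.0.4 (expiry=10+7=17). clock=10
Op 4: insert a.com -> 10.0.0.4 (expiry=10+13=23). clock=10
Op 5: insert d.com -> 10.0.0.4 (expiry=10+2=12). clock=10
Op 6: tick 2 -> clock=12. purged={d.com}
Op 7: insert b.com -> 10.0.0.3 (expiry=12+9=21). clock=12
Op 8: tick 9 -> clock=21. purged={b.com}
Op 9: tick 5 -> clock=26. purged={a.com}
Op 10: insert c.com -> 10.0.0.2 (expiry=26+7=33). clock=26
Op 11: insert d.com -> 10.0.0.2 (expiry=26+11=37). clock=26
Op 12: insert c.com -> 10.0.0.4 (expiry=26+17=43). clock=26
Op 13: tick 9 -> clock=35.
Op 14: tick 8 -> clock=43. purged={c.com,d.com}
Op 15: tick 4 -> clock=47.
Final cache (unexpired): {} -> size=0

Answer: 0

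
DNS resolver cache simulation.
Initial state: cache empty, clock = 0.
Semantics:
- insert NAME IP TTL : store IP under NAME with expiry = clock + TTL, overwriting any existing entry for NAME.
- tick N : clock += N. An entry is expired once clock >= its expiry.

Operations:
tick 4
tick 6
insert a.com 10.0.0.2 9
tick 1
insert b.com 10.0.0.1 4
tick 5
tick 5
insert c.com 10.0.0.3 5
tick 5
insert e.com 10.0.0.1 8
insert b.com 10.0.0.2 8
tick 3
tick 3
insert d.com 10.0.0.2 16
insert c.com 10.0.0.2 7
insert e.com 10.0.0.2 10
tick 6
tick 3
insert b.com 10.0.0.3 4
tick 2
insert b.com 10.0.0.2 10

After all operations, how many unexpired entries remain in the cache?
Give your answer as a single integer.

Op 1: tick 4 -> clock=4.
Op 2: tick 6 -> clock=10.
Op 3: insert a.com -> 10.0.0.2 (expiry=10+9=19). clock=10
Op 4: tick 1 -> clock=11.
Op 5: insert b.com -> 10.0.0.1 (expiry=11+4=15). clock=11
Op 6: tick 5 -> clock=16. purged={b.com}
Op 7: tick 5 -> clock=21. purged={a.com}
Op 8: insert c.com -> 10.0.0.3 (expiry=21+5=26). clock=21
Op 9: tick 5 -> clock=26. purged={c.com}
Op 10: insert e.com -> 10.0.0.1 (expiry=26+8=34). clock=26
Op 11: insert b.com -> 10.0.0.2 (expiry=26+8=34). clock=26
Op 12: tick 3 -> clock=29.
Op 13: tick 3 -> clock=32.
Op 14: insert d.com -> 10.0.0.2 (expiry=32+16=48). clock=32
Op 15: insert c.com -> 10.0.0.2 (expiry=32+7=39). clock=32
Op 16: insert e.com -> 10.0.0.2 (expiry=32+10=42). clock=32
Op 17: tick 6 -> clock=38. purged={b.com}
Op 18: tick 3 -> clock=41. purged={c.com}
Op 19: insert b.com -> 10.0.0.3 (expiry=41+4=45). clock=41
Op 20: tick 2 -> clock=43. purged={e.com}
Op 21: insert b.com -> 10.0.0.2 (expiry=43+10=53). clock=43
Final cache (unexpired): {b.com,d.com} -> size=2

Answer: 2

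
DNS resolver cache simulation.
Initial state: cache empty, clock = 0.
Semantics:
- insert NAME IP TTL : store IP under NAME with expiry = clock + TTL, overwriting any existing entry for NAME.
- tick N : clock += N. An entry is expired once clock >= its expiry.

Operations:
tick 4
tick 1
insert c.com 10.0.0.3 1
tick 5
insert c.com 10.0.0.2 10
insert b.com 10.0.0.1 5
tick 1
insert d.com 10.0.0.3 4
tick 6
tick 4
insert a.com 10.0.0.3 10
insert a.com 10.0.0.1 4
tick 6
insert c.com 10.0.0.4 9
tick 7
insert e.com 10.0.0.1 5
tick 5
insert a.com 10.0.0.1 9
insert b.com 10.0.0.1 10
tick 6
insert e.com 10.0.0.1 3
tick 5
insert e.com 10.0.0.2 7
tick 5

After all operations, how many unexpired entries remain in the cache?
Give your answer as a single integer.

Answer: 1

Derivation:
Op 1: tick 4 -> clock=4.
Op 2: tick 1 -> clock=5.
Op 3: insert c.com -> 10.0.0.3 (expiry=5+1=6). clock=5
Op 4: tick 5 -> clock=10. purged={c.com}
Op 5: insert c.com -> 10.0.0.2 (expiry=10+10=20). clock=10
Op 6: insert b.com -> 10.0.0.1 (expiry=10+5=15). clock=10
Op 7: tick 1 -> clock=11.
Op 8: insert d.com -> 10.0.0.3 (expiry=11+4=15). clock=11
Op 9: tick 6 -> clock=17. purged={b.com,d.com}
Op 10: tick 4 -> clock=21. purged={c.com}
Op 11: insert a.com -> 10.0.0.3 (expiry=21+10=31). clock=21
Op 12: insert a.com -> 10.0.0.1 (expiry=21+4=25). clock=21
Op 13: tick 6 -> clock=27. purged={a.com}
Op 14: insert c.com -> 10.0.0.4 (expiry=27+9=36). clock=27
Op 15: tick 7 -> clock=34.
Op 16: insert e.com -> 10.0.0.1 (expiry=34+5=39). clock=34
Op 17: tick 5 -> clock=39. purged={c.com,e.com}
Op 18: insert a.com -> 10.0.0.1 (expiry=39+9=48). clock=39
Op 19: insert b.com -> 10.0.0.1 (expiry=39+10=49). clock=39
Op 20: tick 6 -> clock=45.
Op 21: insert e.com -> 10.0.0.1 (expiry=45+3=48). clock=45
Op 22: tick 5 -> clock=50. purged={a.com,b.com,e.com}
Op 23: insert e.com -> 10.0.0.2 (expiry=50+7=57). clock=50
Op 24: tick 5 -> clock=55.
Final cache (unexpired): {e.com} -> size=1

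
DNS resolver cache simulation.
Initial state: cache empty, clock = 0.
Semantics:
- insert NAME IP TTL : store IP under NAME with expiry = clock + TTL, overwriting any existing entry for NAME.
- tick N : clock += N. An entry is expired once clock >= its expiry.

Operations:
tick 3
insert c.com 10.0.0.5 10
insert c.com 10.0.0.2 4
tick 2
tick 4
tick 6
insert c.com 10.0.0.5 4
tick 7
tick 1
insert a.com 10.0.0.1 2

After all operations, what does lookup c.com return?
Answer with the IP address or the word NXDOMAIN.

Answer: NXDOMAIN

Derivation:
Op 1: tick 3 -> clock=3.
Op 2: insert c.com -> 10.0.0.5 (expiry=3+10=13). clock=3
Op 3: insert c.com -> 10.0.0.2 (expiry=3+4=7). clock=3
Op 4: tick 2 -> clock=5.
Op 5: tick 4 -> clock=9. purged={c.com}
Op 6: tick 6 -> clock=15.
Op 7: insert c.com -> 10.0.0.5 (expiry=15+4=19). clock=15
Op 8: tick 7 -> clock=22. purged={c.com}
Op 9: tick 1 -> clock=23.
Op 10: insert a.com -> 10.0.0.1 (expiry=23+2=25). clock=23
lookup c.com: not in cache (expired or never inserted)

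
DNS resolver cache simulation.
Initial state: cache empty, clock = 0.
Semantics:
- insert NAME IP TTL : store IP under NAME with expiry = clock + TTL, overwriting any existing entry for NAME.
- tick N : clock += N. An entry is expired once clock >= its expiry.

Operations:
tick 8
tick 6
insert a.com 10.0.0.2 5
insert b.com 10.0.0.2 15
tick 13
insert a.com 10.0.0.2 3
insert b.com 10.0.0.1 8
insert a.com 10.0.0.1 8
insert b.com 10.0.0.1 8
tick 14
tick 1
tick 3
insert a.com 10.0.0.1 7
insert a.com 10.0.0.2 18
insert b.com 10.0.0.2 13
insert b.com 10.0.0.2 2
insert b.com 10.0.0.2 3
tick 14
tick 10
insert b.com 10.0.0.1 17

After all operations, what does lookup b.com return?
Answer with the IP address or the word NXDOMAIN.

Answer: 10.0.0.1

Derivation:
Op 1: tick 8 -> clock=8.
Op 2: tick 6 -> clock=14.
Op 3: insert a.com -> 10.0.0.2 (expiry=14+5=19). clock=14
Op 4: insert b.com -> 10.0.0.2 (expiry=14+15=29). clock=14
Op 5: tick 13 -> clock=27. purged={a.com}
Op 6: insert a.com -> 10.0.0.2 (expiry=27+3=30). clock=27
Op 7: insert b.com -> 10.0.0.1 (expiry=27+8=35). clock=27
Op 8: insert a.com -> 10.0.0.1 (expiry=27+8=35). clock=27
Op 9: insert b.com -> 10.0.0.1 (expiry=27+8=35). clock=27
Op 10: tick 14 -> clock=41. purged={a.com,b.com}
Op 11: tick 1 -> clock=42.
Op 12: tick 3 -> clock=45.
Op 13: insert a.com -> 10.0.0.1 (expiry=45+7=52). clock=45
Op 14: insert a.com -> 10.0.0.2 (expiry=45+18=63). clock=45
Op 15: insert b.com -> 10.0.0.2 (expiry=45+13=58). clock=45
Op 16: insert b.com -> 10.0.0.2 (expiry=45+2=47). clock=45
Op 17: insert b.com -> 10.0.0.2 (expiry=45+3=48). clock=45
Op 18: tick 14 -> clock=59. purged={b.com}
Op 19: tick 10 -> clock=69. purged={a.com}
Op 20: insert b.com -> 10.0.0.1 (expiry=69+17=86). clock=69
lookup b.com: present, ip=10.0.0.1 expiry=86 > clock=69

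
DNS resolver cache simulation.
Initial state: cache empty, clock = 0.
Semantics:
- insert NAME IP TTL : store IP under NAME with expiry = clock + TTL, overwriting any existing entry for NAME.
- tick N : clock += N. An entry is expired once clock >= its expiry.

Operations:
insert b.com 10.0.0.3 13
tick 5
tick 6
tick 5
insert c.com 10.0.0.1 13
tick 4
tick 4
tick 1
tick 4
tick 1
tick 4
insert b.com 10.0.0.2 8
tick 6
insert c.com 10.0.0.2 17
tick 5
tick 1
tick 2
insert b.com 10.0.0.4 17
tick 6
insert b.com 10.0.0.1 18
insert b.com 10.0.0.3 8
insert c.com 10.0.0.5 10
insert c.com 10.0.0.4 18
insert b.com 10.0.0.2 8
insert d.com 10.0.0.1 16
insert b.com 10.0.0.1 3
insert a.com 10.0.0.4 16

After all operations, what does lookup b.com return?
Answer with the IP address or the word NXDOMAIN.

Op 1: insert b.com -> 10.0.0.3 (expiry=0+13=13). clock=0
Op 2: tick 5 -> clock=5.
Op 3: tick 6 -> clock=11.
Op 4: tick 5 -> clock=16. purged={b.com}
Op 5: insert c.com -> 10.0.0.1 (expiry=16+13=29). clock=16
Op 6: tick 4 -> clock=20.
Op 7: tick 4 -> clock=24.
Op 8: tick 1 -> clock=25.
Op 9: tick 4 -> clock=29. purged={c.com}
Op 10: tick 1 -> clock=30.
Op 11: tick 4 -> clock=34.
Op 12: insert b.com -> 10.0.0.2 (expiry=34+8=42). clock=34
Op 13: tick 6 -> clock=40.
Op 14: insert c.com -> 10.0.0.2 (expiry=40+17=57). clock=40
Op 15: tick 5 -> clock=45. purged={b.com}
Op 16: tick 1 -> clock=46.
Op 17: tick 2 -> clock=48.
Op 18: insert b.com -> 10.0.0.4 (expiry=48+17=65). clock=48
Op 19: tick 6 -> clock=54.
Op 20: insert b.com -> 10.0.0.1 (expiry=54+18=72). clock=54
Op 21: insert b.com -> 10.0.0.3 (expiry=54+8=62). clock=54
Op 22: insert c.com -> 10.0.0.5 (expiry=54+10=64). clock=54
Op 23: insert c.com -> 10.0.0.4 (expiry=54+18=72). clock=54
Op 24: insert b.com -> 10.0.0.2 (expiry=54+8=62). clock=54
Op 25: insert d.com -> 10.0.0.1 (expiry=54+16=70). clock=54
Op 26: insert b.com -> 10.0.0.1 (expiry=54+3=57). clock=54
Op 27: insert a.com -> 10.0.0.4 (expiry=54+16=70). clock=54
lookup b.com: present, ip=10.0.0.1 expiry=57 > clock=54

Answer: 10.0.0.1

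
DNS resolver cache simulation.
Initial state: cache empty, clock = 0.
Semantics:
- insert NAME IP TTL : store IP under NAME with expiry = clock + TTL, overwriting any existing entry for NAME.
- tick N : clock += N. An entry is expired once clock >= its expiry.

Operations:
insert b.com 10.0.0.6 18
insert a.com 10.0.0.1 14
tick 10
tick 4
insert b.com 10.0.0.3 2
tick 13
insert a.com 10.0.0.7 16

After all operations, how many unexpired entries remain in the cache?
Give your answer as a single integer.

Op 1: insert b.com -> 10.0.0.6 (expiry=0+18=18). clock=0
Op 2: insert a.com -> 10.0.0.1 (expiry=0+14=14). clock=0
Op 3: tick 10 -> clock=10.
Op 4: tick 4 -> clock=14. purged={a.com}
Op 5: insert b.com -> 10.0.0.3 (expiry=14+2=16). clock=14
Op 6: tick 13 -> clock=27. purged={b.com}
Op 7: insert a.com -> 10.0.0.7 (expiry=27+16=43). clock=27
Final cache (unexpired): {a.com} -> size=1

Answer: 1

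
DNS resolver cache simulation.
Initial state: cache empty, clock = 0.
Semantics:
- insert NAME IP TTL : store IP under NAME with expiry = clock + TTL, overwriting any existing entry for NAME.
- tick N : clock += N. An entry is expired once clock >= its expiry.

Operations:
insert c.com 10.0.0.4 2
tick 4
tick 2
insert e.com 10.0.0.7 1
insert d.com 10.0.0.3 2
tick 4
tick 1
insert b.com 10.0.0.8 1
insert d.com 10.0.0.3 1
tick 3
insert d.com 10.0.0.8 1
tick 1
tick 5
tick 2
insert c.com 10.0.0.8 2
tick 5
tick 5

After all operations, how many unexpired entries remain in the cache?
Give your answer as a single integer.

Answer: 0

Derivation:
Op 1: insert c.com -> 10.0.0.4 (expiry=0+2=2). clock=0
Op 2: tick 4 -> clock=4. purged={c.com}
Op 3: tick 2 -> clock=6.
Op 4: insert e.com -> 10.0.0.7 (expiry=6+1=7). clock=6
Op 5: insert d.com -> 10.0.0.3 (expiry=6+2=8). clock=6
Op 6: tick 4 -> clock=10. purged={d.com,e.com}
Op 7: tick 1 -> clock=11.
Op 8: insert b.com -> 10.0.0.8 (expiry=11+1=12). clock=11
Op 9: insert d.com -> 10.0.0.3 (expiry=11+1=12). clock=11
Op 10: tick 3 -> clock=14. purged={b.com,d.com}
Op 11: insert d.com -> 10.0.0.8 (expiry=14+1=15). clock=14
Op 12: tick 1 -> clock=15. purged={d.com}
Op 13: tick 5 -> clock=20.
Op 14: tick 2 -> clock=22.
Op 15: insert c.com -> 10.0.0.8 (expiry=22+2=24). clock=22
Op 16: tick 5 -> clock=27. purged={c.com}
Op 17: tick 5 -> clock=32.
Final cache (unexpired): {} -> size=0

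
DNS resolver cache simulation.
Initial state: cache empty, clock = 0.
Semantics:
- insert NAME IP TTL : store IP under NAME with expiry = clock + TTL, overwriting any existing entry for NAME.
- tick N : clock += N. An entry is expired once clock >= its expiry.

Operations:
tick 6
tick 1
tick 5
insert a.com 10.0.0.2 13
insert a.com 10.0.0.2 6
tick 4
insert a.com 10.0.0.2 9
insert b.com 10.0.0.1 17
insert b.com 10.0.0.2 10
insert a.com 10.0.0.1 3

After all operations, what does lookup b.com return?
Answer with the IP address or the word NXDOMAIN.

Answer: 10.0.0.2

Derivation:
Op 1: tick 6 -> clock=6.
Op 2: tick 1 -> clock=7.
Op 3: tick 5 -> clock=12.
Op 4: insert a.com -> 10.0.0.2 (expiry=12+13=25). clock=12
Op 5: insert a.com -> 10.0.0.2 (expiry=12+6=18). clock=12
Op 6: tick 4 -> clock=16.
Op 7: insert a.com -> 10.0.0.2 (expiry=16+9=25). clock=16
Op 8: insert b.com -> 10.0.0.1 (expiry=16+17=33). clock=16
Op 9: insert b.com -> 10.0.0.2 (expiry=16+10=26). clock=16
Op 10: insert a.com -> 10.0.0.1 (expiry=16+3=19). clock=16
lookup b.com: present, ip=10.0.0.2 expiry=26 > clock=16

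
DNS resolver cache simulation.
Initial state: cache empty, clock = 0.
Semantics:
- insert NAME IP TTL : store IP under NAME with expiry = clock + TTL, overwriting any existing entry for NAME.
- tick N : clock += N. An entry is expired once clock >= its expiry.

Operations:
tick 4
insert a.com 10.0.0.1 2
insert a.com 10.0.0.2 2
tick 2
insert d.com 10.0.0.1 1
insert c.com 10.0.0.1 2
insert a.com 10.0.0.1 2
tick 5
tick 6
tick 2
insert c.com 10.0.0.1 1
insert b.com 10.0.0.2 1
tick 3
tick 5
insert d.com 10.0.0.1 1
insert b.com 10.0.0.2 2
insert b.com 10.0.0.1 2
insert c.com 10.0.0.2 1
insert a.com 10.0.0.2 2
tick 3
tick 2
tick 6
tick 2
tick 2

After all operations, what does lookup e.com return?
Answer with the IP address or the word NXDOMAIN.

Answer: NXDOMAIN

Derivation:
Op 1: tick 4 -> clock=4.
Op 2: insert a.com -> 10.0.0.1 (expiry=4+2=6). clock=4
Op 3: insert a.com -> 10.0.0.2 (expiry=4+2=6). clock=4
Op 4: tick 2 -> clock=6. purged={a.com}
Op 5: insert d.com -> 10.0.0.1 (expiry=6+1=7). clock=6
Op 6: insert c.com -> 10.0.0.1 (expiry=6+2=8). clock=6
Op 7: insert a.com -> 10.0.0.1 (expiry=6+2=8). clock=6
Op 8: tick 5 -> clock=11. purged={a.com,c.com,d.com}
Op 9: tick 6 -> clock=17.
Op 10: tick 2 -> clock=19.
Op 11: insert c.com -> 10.0.0.1 (expiry=19+1=20). clock=19
Op 12: insert b.com -> 10.0.0.2 (expiry=19+1=20). clock=19
Op 13: tick 3 -> clock=22. purged={b.com,c.com}
Op 14: tick 5 -> clock=27.
Op 15: insert d.com -> 10.0.0.1 (expiry=27+1=28). clock=27
Op 16: insert b.com -> 10.0.0.2 (expiry=27+2=29). clock=27
Op 17: insert b.com -> 10.0.0.1 (expiry=27+2=29). clock=27
Op 18: insert c.com -> 10.0.0.2 (expiry=27+1=28). clock=27
Op 19: insert a.com -> 10.0.0.2 (expiry=27+2=29). clock=27
Op 20: tick 3 -> clock=30. purged={a.com,b.com,c.com,d.com}
Op 21: tick 2 -> clock=32.
Op 22: tick 6 -> clock=38.
Op 23: tick 2 -> clock=40.
Op 24: tick 2 -> clock=42.
lookup e.com: not in cache (expired or never inserted)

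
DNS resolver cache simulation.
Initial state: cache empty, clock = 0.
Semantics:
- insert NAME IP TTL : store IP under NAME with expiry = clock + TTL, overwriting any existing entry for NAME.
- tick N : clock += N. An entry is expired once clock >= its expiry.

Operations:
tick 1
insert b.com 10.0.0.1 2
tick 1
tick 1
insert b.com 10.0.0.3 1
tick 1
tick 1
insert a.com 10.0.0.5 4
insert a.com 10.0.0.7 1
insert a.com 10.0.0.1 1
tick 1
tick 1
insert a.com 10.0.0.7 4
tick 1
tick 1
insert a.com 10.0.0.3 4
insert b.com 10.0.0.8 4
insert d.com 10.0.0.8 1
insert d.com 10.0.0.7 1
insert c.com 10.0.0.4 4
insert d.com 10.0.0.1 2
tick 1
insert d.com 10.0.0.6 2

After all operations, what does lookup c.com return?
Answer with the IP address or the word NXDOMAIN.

Op 1: tick 1 -> clock=1.
Op 2: insert b.com -> 10.0.0.1 (expiry=1+2=3). clock=1
Op 3: tick 1 -> clock=2.
Op 4: tick 1 -> clock=3. purged={b.com}
Op 5: insert b.com -> 10.0.0.3 (expiry=3+1=4). clock=3
Op 6: tick 1 -> clock=4. purged={b.com}
Op 7: tick 1 -> clock=5.
Op 8: insert a.com -> 10.0.0.5 (expiry=5+4=9). clock=5
Op 9: insert a.com -> 10.0.0.7 (expiry=5+1=6). clock=5
Op 10: insert a.com -> 10.0.0.1 (expiry=5+1=6). clock=5
Op 11: tick 1 -> clock=6. purged={a.com}
Op 12: tick 1 -> clock=7.
Op 13: insert a.com -> 10.0.0.7 (expiry=7+4=11). clock=7
Op 14: tick 1 -> clock=8.
Op 15: tick 1 -> clock=9.
Op 16: insert a.com -> 10.0.0.3 (expiry=9+4=13). clock=9
Op 17: insert b.com -> 10.0.0.8 (expiry=9+4=13). clock=9
Op 18: insert d.com -> 10.0.0.8 (expiry=9+1=10). clock=9
Op 19: insert d.com -> 10.0.0.7 (expiry=9+1=10). clock=9
Op 20: insert c.com -> 10.0.0.4 (expiry=9+4=13). clock=9
Op 21: insert d.com -> 10.0.0.1 (expiry=9+2=11). clock=9
Op 22: tick 1 -> clock=10.
Op 23: insert d.com -> 10.0.0.6 (expiry=10+2=12). clock=10
lookup c.com: present, ip=10.0.0.4 expiry=13 > clock=10

Answer: 10.0.0.4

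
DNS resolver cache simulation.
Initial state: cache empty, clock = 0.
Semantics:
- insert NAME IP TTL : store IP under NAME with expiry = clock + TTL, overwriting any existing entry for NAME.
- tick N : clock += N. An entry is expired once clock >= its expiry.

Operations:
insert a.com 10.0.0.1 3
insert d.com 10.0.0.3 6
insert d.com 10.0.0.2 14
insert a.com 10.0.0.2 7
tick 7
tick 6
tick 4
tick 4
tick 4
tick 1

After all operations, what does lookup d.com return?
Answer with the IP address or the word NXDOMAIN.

Op 1: insert a.com -> 10.0.0.1 (expiry=0+3=3). clock=0
Op 2: insert d.com -> 10.0.0.3 (expiry=0+6=6). clock=0
Op 3: insert d.com -> 10.0.0.2 (expiry=0+14=14). clock=0
Op 4: insert a.com -> 10.0.0.2 (expiry=0+7=7). clock=0
Op 5: tick 7 -> clock=7. purged={a.com}
Op 6: tick 6 -> clock=13.
Op 7: tick 4 -> clock=17. purged={d.com}
Op 8: tick 4 -> clock=21.
Op 9: tick 4 -> clock=25.
Op 10: tick 1 -> clock=26.
lookup d.com: not in cache (expired or never inserted)

Answer: NXDOMAIN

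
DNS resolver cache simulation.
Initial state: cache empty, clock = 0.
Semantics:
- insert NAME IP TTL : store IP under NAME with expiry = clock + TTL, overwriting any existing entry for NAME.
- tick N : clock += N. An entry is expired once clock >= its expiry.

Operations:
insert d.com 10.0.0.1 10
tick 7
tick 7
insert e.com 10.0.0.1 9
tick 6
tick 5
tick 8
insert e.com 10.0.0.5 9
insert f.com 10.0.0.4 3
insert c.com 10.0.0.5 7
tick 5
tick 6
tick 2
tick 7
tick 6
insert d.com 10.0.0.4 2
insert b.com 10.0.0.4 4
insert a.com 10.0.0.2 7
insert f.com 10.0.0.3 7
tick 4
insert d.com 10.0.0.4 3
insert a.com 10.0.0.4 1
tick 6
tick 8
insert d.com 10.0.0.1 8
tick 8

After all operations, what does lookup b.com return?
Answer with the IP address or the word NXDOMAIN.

Op 1: insert d.com -> 10.0.0.1 (expiry=0+10=10). clock=0
Op 2: tick 7 -> clock=7.
Op 3: tick 7 -> clock=14. purged={d.com}
Op 4: insert e.com -> 10.0.0.1 (expiry=14+9=23). clock=14
Op 5: tick 6 -> clock=20.
Op 6: tick 5 -> clock=25. purged={e.com}
Op 7: tick 8 -> clock=33.
Op 8: insert e.com -> 10.0.0.5 (expiry=33+9=42). clock=33
Op 9: insert f.com -> 10.0.0.4 (expiry=33+3=36). clock=33
Op 10: insert c.com -> 10.0.0.5 (expiry=33+7=40). clock=33
Op 11: tick 5 -> clock=38. purged={f.com}
Op 12: tick 6 -> clock=44. purged={c.com,e.com}
Op 13: tick 2 -> clock=46.
Op 14: tick 7 -> clock=53.
Op 15: tick 6 -> clock=59.
Op 16: insert d.com -> 10.0.0.4 (expiry=59+2=61). clock=59
Op 17: insert b.com -> 10.0.0.4 (expiry=59+4=63). clock=59
Op 18: insert a.com -> 10.0.0.2 (expiry=59+7=66). clock=59
Op 19: insert f.com -> 10.0.0.3 (expiry=59+7=66). clock=59
Op 20: tick 4 -> clock=63. purged={b.com,d.com}
Op 21: insert d.com -> 10.0.0.4 (expiry=63+3=66). clock=63
Op 22: insert a.com -> 10.0.0.4 (expiry=63+1=64). clock=63
Op 23: tick 6 -> clock=69. purged={a.com,d.com,f.com}
Op 24: tick 8 -> clock=77.
Op 25: insert d.com -> 10.0.0.1 (expiry=77+8=85). clock=77
Op 26: tick 8 -> clock=85. purged={d.com}
lookup b.com: not in cache (expired or never inserted)

Answer: NXDOMAIN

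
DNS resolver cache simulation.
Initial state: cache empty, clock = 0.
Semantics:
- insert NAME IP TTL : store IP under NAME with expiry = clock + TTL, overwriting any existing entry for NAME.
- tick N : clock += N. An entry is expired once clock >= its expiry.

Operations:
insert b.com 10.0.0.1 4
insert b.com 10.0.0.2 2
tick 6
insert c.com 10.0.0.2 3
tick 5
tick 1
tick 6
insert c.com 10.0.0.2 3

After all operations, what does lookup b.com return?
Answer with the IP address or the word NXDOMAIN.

Answer: NXDOMAIN

Derivation:
Op 1: insert b.com -> 10.0.0.1 (expiry=0+4=4). clock=0
Op 2: insert b.com -> 10.0.0.2 (expiry=0+2=2). clock=0
Op 3: tick 6 -> clock=6. purged={b.com}
Op 4: insert c.com -> 10.0.0.2 (expiry=6+3=9). clock=6
Op 5: tick 5 -> clock=11. purged={c.com}
Op 6: tick 1 -> clock=12.
Op 7: tick 6 -> clock=18.
Op 8: insert c.com -> 10.0.0.2 (expiry=18+3=21). clock=18
lookup b.com: not in cache (expired or never inserted)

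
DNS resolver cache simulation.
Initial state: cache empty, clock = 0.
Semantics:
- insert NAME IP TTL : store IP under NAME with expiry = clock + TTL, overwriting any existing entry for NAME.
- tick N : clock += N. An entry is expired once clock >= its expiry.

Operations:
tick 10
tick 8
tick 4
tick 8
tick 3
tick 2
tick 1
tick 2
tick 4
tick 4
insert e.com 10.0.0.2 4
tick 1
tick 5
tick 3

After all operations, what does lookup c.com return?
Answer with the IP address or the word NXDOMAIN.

Answer: NXDOMAIN

Derivation:
Op 1: tick 10 -> clock=10.
Op 2: tick 8 -> clock=18.
Op 3: tick 4 -> clock=22.
Op 4: tick 8 -> clock=30.
Op 5: tick 3 -> clock=33.
Op 6: tick 2 -> clock=35.
Op 7: tick 1 -> clock=36.
Op 8: tick 2 -> clock=38.
Op 9: tick 4 -> clock=42.
Op 10: tick 4 -> clock=46.
Op 11: insert e.com -> 10.0.0.2 (expiry=46+4=50). clock=46
Op 12: tick 1 -> clock=47.
Op 13: tick 5 -> clock=52. purged={e.com}
Op 14: tick 3 -> clock=55.
lookup c.com: not in cache (expired or never inserted)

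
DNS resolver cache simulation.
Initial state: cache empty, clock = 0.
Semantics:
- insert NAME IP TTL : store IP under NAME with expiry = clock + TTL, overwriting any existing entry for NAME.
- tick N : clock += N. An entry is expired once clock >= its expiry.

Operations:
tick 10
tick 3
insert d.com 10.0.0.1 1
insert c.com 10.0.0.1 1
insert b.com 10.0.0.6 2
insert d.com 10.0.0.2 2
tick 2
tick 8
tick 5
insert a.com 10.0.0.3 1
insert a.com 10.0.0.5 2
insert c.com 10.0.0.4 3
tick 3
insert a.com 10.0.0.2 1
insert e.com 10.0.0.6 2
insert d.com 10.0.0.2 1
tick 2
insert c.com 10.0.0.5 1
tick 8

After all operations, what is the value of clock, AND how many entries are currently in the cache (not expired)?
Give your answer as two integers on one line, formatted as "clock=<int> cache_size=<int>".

Op 1: tick 10 -> clock=10.
Op 2: tick 3 -> clock=13.
Op 3: insert d.com -> 10.0.0.1 (expiry=13+1=14). clock=13
Op 4: insert c.com -> 10.0.0.1 (expiry=13+1=14). clock=13
Op 5: insert b.com -> 10.0.0.6 (expiry=13+2=15). clock=13
Op 6: insert d.com -> 10.0.0.2 (expiry=13+2=15). clock=13
Op 7: tick 2 -> clock=15. purged={b.com,c.com,d.com}
Op 8: tick 8 -> clock=23.
Op 9: tick 5 -> clock=28.
Op 10: insert a.com -> 10.0.0.3 (expiry=28+1=29). clock=28
Op 11: insert a.com -> 10.0.0.5 (expiry=28+2=30). clock=28
Op 12: insert c.com -> 10.0.0.4 (expiry=28+3=31). clock=28
Op 13: tick 3 -> clock=31. purged={a.com,c.com}
Op 14: insert a.com -> 10.0.0.2 (expiry=31+1=32). clock=31
Op 15: insert e.com -> 10.0.0.6 (expiry=31+2=33). clock=31
Op 16: insert d.com -> 10.0.0.2 (expiry=31+1=32). clock=31
Op 17: tick 2 -> clock=33. purged={a.com,d.com,e.com}
Op 18: insert c.com -> 10.0.0.5 (expiry=33+1=34). clock=33
Op 19: tick 8 -> clock=41. purged={c.com}
Final clock = 41
Final cache (unexpired): {} -> size=0

Answer: clock=41 cache_size=0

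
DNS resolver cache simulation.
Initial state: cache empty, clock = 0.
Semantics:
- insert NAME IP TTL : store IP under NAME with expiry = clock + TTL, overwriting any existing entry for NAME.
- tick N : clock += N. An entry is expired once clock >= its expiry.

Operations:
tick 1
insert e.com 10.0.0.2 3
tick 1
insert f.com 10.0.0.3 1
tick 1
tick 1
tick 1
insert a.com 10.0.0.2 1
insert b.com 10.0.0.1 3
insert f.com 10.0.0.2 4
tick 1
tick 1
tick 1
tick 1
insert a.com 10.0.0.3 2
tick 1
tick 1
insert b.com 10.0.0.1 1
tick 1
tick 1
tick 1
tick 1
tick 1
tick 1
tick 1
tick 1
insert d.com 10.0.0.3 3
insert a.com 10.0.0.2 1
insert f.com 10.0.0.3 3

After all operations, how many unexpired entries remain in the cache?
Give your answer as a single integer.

Op 1: tick 1 -> clock=1.
Op 2: insert e.com -> 10.0.0.2 (expiry=1+3=4). clock=1
Op 3: tick 1 -> clock=2.
Op 4: insert f.com -> 10.0.0.3 (expiry=2+1=3). clock=2
Op 5: tick 1 -> clock=3. purged={f.com}
Op 6: tick 1 -> clock=4. purged={e.com}
Op 7: tick 1 -> clock=5.
Op 8: insert a.com -> 10.0.0.2 (expiry=5+1=6). clock=5
Op 9: insert b.com -> 10.0.0.1 (expiry=5+3=8). clock=5
Op 10: insert f.com -> 10.0.0.2 (expiry=5+4=9). clock=5
Op 11: tick 1 -> clock=6. purged={a.com}
Op 12: tick 1 -> clock=7.
Op 13: tick 1 -> clock=8. purged={b.com}
Op 14: tick 1 -> clock=9. purged={f.com}
Op 15: insert a.com -> 10.0.0.3 (expiry=9+2=11). clock=9
Op 16: tick 1 -> clock=10.
Op 17: tick 1 -> clock=11. purged={a.com}
Op 18: insert b.com -> 10.0.0.1 (expiry=11+1=12). clock=11
Op 19: tick 1 -> clock=12. purged={b.com}
Op 20: tick 1 -> clock=13.
Op 21: tick 1 -> clock=14.
Op 22: tick 1 -> clock=15.
Op 23: tick 1 -> clock=16.
Op 24: tick 1 -> clock=17.
Op 25: tick 1 -> clock=18.
Op 26: tick 1 -> clock=19.
Op 27: insert d.com -> 10.0.0.3 (expiry=19+3=22). clock=19
Op 28: insert a.com -> 10.0.0.2 (expiry=19+1=20). clock=19
Op 29: insert f.com -> 10.0.0.3 (expiry=19+3=22). clock=19
Final cache (unexpired): {a.com,d.com,f.com} -> size=3

Answer: 3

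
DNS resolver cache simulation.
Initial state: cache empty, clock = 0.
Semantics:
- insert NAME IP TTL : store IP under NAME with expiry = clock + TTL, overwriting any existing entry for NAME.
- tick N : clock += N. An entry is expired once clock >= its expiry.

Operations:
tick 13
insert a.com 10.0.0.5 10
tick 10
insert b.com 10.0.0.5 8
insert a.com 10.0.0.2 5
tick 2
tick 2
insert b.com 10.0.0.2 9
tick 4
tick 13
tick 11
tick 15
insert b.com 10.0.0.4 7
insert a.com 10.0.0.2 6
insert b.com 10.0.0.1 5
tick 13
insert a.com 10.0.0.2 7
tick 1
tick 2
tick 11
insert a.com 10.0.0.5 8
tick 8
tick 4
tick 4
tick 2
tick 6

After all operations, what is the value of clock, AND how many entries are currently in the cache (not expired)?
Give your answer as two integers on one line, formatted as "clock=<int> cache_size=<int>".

Answer: clock=121 cache_size=0

Derivation:
Op 1: tick 13 -> clock=13.
Op 2: insert a.com -> 10.0.0.5 (expiry=13+10=23). clock=13
Op 3: tick 10 -> clock=23. purged={a.com}
Op 4: insert b.com -> 10.0.0.5 (expiry=23+8=31). clock=23
Op 5: insert a.com -> 10.0.0.2 (expiry=23+5=28). clock=23
Op 6: tick 2 -> clock=25.
Op 7: tick 2 -> clock=27.
Op 8: insert b.com -> 10.0.0.2 (expiry=27+9=36). clock=27
Op 9: tick 4 -> clock=31. purged={a.com}
Op 10: tick 13 -> clock=44. purged={b.com}
Op 11: tick 11 -> clock=55.
Op 12: tick 15 -> clock=70.
Op 13: insert b.com -> 10.0.0.4 (expiry=70+7=77). clock=70
Op 14: insert a.com -> 10.0.0.2 (expiry=70+6=76). clock=70
Op 15: insert b.com -> 10.0.0.1 (expiry=70+5=75). clock=70
Op 16: tick 13 -> clock=83. purged={a.com,b.com}
Op 17: insert a.com -> 10.0.0.2 (expiry=83+7=90). clock=83
Op 18: tick 1 -> clock=84.
Op 19: tick 2 -> clock=86.
Op 20: tick 11 -> clock=97. purged={a.com}
Op 21: insert a.com -> 10.0.0.5 (expiry=97+8=105). clock=97
Op 22: tick 8 -> clock=105. purged={a.com}
Op 23: tick 4 -> clock=109.
Op 24: tick 4 -> clock=113.
Op 25: tick 2 -> clock=115.
Op 26: tick 6 -> clock=121.
Final clock = 121
Final cache (unexpired): {} -> size=0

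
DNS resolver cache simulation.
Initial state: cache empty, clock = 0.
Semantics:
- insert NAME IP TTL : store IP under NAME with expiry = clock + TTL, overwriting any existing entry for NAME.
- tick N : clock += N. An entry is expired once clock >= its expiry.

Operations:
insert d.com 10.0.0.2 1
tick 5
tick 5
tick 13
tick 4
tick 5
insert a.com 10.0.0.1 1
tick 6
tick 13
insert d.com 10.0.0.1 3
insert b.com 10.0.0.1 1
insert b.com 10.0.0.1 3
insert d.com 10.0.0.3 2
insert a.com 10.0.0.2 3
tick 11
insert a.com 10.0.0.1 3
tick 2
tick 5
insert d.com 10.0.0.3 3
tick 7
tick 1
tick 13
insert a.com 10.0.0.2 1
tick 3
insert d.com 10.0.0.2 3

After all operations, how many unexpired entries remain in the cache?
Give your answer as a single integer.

Answer: 1

Derivation:
Op 1: insert d.com -> 10.0.0.2 (expiry=0+1=1). clock=0
Op 2: tick 5 -> clock=5. purged={d.com}
Op 3: tick 5 -> clock=10.
Op 4: tick 13 -> clock=23.
Op 5: tick 4 -> clock=27.
Op 6: tick 5 -> clock=32.
Op 7: insert a.com -> 10.0.0.1 (expiry=32+1=33). clock=32
Op 8: tick 6 -> clock=38. purged={a.com}
Op 9: tick 13 -> clock=51.
Op 10: insert d.com -> 10.0.0.1 (expiry=51+3=54). clock=51
Op 11: insert b.com -> 10.0.0.1 (expiry=51+1=52). clock=51
Op 12: insert b.com -> 10.0.0.1 (expiry=51+3=54). clock=51
Op 13: insert d.com -> 10.0.0.3 (expiry=51+2=53). clock=51
Op 14: insert a.com -> 10.0.0.2 (expiry=51+3=54). clock=51
Op 15: tick 11 -> clock=62. purged={a.com,b.com,d.com}
Op 16: insert a.com -> 10.0.0.1 (expiry=62+3=65). clock=62
Op 17: tick 2 -> clock=64.
Op 18: tick 5 -> clock=69. purged={a.com}
Op 19: insert d.com -> 10.0.0.3 (expiry=69+3=72). clock=69
Op 20: tick 7 -> clock=76. purged={d.com}
Op 21: tick 1 -> clock=77.
Op 22: tick 13 -> clock=90.
Op 23: insert a.com -> 10.0.0.2 (expiry=90+1=91). clock=90
Op 24: tick 3 -> clock=93. purged={a.com}
Op 25: insert d.com -> 10.0.0.2 (expiry=93+3=96). clock=93
Final cache (unexpired): {d.com} -> size=1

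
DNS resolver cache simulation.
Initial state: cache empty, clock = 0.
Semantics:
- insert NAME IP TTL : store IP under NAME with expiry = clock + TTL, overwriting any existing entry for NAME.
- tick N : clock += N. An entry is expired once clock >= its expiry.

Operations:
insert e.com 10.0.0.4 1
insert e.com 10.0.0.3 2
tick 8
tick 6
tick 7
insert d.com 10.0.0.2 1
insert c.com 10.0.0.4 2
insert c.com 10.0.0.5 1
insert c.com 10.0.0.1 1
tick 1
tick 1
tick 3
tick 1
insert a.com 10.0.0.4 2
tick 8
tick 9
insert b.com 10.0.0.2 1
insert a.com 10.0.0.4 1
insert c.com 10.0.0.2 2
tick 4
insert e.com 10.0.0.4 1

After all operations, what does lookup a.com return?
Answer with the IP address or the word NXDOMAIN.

Op 1: insert e.com -> 10.0.0.4 (expiry=0+1=1). clock=0
Op 2: insert e.com -> 10.0.0.3 (expiry=0+2=2). clock=0
Op 3: tick 8 -> clock=8. purged={e.com}
Op 4: tick 6 -> clock=14.
Op 5: tick 7 -> clock=21.
Op 6: insert d.com -> 10.0.0.2 (expiry=21+1=22). clock=21
Op 7: insert c.com -> 10.0.0.4 (expiry=21+2=23). clock=21
Op 8: insert c.com -> 10.0.0.5 (expiry=21+1=22). clock=21
Op 9: insert c.com -> 10.0.0.1 (expiry=21+1=22). clock=21
Op 10: tick 1 -> clock=22. purged={c.com,d.com}
Op 11: tick 1 -> clock=23.
Op 12: tick 3 -> clock=26.
Op 13: tick 1 -> clock=27.
Op 14: insert a.com -> 10.0.0.4 (expiry=27+2=29). clock=27
Op 15: tick 8 -> clock=35. purged={a.com}
Op 16: tick 9 -> clock=44.
Op 17: insert b.com -> 10.0.0.2 (expiry=44+1=45). clock=44
Op 18: insert a.com -> 10.0.0.4 (expiry=44+1=45). clock=44
Op 19: insert c.com -> 10.0.0.2 (expiry=44+2=46). clock=44
Op 20: tick 4 -> clock=48. purged={a.com,b.com,c.com}
Op 21: insert e.com -> 10.0.0.4 (expiry=48+1=49). clock=48
lookup a.com: not in cache (expired or never inserted)

Answer: NXDOMAIN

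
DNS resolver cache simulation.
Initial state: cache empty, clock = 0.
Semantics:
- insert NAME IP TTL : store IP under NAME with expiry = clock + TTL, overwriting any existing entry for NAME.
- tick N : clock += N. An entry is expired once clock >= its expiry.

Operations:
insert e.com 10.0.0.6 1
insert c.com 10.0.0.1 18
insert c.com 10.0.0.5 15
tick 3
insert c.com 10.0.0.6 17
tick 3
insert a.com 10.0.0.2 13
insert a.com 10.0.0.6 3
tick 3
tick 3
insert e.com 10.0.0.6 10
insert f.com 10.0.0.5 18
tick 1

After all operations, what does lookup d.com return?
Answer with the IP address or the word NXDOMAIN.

Answer: NXDOMAIN

Derivation:
Op 1: insert e.com -> 10.0.0.6 (expiry=0+1=1). clock=0
Op 2: insert c.com -> 10.0.0.1 (expiry=0+18=18). clock=0
Op 3: insert c.com -> 10.0.0.5 (expiry=0+15=15). clock=0
Op 4: tick 3 -> clock=3. purged={e.com}
Op 5: insert c.com -> 10.0.0.6 (expiry=3+17=20). clock=3
Op 6: tick 3 -> clock=6.
Op 7: insert a.com -> 10.0.0.2 (expiry=6+13=19). clock=6
Op 8: insert a.com -> 10.0.0.6 (expiry=6+3=9). clock=6
Op 9: tick 3 -> clock=9. purged={a.com}
Op 10: tick 3 -> clock=12.
Op 11: insert e.com -> 10.0.0.6 (expiry=12+10=22). clock=12
Op 12: insert f.com -> 10.0.0.5 (expiry=12+18=30). clock=12
Op 13: tick 1 -> clock=13.
lookup d.com: not in cache (expired or never inserted)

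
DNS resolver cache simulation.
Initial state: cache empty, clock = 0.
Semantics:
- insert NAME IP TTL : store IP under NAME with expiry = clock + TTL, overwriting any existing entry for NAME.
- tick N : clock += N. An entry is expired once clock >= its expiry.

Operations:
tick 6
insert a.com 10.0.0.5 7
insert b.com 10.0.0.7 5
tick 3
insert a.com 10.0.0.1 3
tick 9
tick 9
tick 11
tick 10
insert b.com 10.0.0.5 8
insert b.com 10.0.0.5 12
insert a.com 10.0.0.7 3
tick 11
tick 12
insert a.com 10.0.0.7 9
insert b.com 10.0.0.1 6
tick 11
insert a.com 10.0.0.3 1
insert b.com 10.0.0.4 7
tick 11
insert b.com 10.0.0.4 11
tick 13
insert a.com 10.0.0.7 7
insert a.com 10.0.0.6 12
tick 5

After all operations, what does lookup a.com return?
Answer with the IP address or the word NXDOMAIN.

Op 1: tick 6 -> clock=6.
Op 2: insert a.com -> 10.0.0.5 (expiry=6+7=13). clock=6
Op 3: insert b.com -> 10.0.0.7 (expiry=6+5=11). clock=6
Op 4: tick 3 -> clock=9.
Op 5: insert a.com -> 10.0.0.1 (expiry=9+3=12). clock=9
Op 6: tick 9 -> clock=18. purged={a.com,b.com}
Op 7: tick 9 -> clock=27.
Op 8: tick 11 -> clock=38.
Op 9: tick 10 -> clock=48.
Op 10: insert b.com -> 10.0.0.5 (expiry=48+8=56). clock=48
Op 11: insert b.com -> 10.0.0.5 (expiry=48+12=60). clock=48
Op 12: insert a.com -> 10.0.0.7 (expiry=48+3=51). clock=48
Op 13: tick 11 -> clock=59. purged={a.com}
Op 14: tick 12 -> clock=71. purged={b.com}
Op 15: insert a.com -> 10.0.0.7 (expiry=71+9=80). clock=71
Op 16: insert b.com -> 10.0.0.1 (expiry=71+6=77). clock=71
Op 17: tick 11 -> clock=82. purged={a.com,b.com}
Op 18: insert a.com -> 10.0.0.3 (expiry=82+1=83). clock=82
Op 19: insert b.com -> 10.0.0.4 (expiry=82+7=89). clock=82
Op 20: tick 11 -> clock=93. purged={a.com,b.com}
Op 21: insert b.com -> 10.0.0.4 (expiry=93+11=104). clock=93
Op 22: tick 13 -> clock=106. purged={b.com}
Op 23: insert a.com -> 10.0.0.7 (expiry=106+7=113). clock=106
Op 24: insert a.com -> 10.0.0.6 (expiry=106+12=118). clock=106
Op 25: tick 5 -> clock=111.
lookup a.com: present, ip=10.0.0.6 expiry=118 > clock=111

Answer: 10.0.0.6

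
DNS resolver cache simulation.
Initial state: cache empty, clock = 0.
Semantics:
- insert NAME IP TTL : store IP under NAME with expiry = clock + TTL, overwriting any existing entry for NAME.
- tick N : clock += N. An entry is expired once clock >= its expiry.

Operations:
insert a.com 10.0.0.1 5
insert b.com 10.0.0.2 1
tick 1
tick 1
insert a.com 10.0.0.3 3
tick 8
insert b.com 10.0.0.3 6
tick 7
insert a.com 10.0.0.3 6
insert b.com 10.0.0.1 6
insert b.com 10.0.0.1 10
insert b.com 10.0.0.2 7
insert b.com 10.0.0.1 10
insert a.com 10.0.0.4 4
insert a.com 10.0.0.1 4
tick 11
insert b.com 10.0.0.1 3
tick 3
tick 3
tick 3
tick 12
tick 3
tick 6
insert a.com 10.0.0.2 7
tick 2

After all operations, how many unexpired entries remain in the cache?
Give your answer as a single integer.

Answer: 1

Derivation:
Op 1: insert a.com -> 10.0.0.1 (expiry=0+5=5). clock=0
Op 2: insert b.com -> 10.0.0.2 (expiry=0+1=1). clock=0
Op 3: tick 1 -> clock=1. purged={b.com}
Op 4: tick 1 -> clock=2.
Op 5: insert a.com -> 10.0.0.3 (expiry=2+3=5). clock=2
Op 6: tick 8 -> clock=10. purged={a.com}
Op 7: insert b.com -> 10.0.0.3 (expiry=10+6=16). clock=10
Op 8: tick 7 -> clock=17. purged={b.com}
Op 9: insert a.com -> 10.0.0.3 (expiry=17+6=23). clock=17
Op 10: insert b.com -> 10.0.0.1 (expiry=17+6=23). clock=17
Op 11: insert b.com -> 10.0.0.1 (expiry=17+10=27). clock=17
Op 12: insert b.com -> 10.0.0.2 (expiry=17+7=24). clock=17
Op 13: insert b.com -> 10.0.0.1 (expiry=17+10=27). clock=17
Op 14: insert a.com -> 10.0.0.4 (expiry=17+4=21). clock=17
Op 15: insert a.com -> 10.0.0.1 (expiry=17+4=21). clock=17
Op 16: tick 11 -> clock=28. purged={a.com,b.com}
Op 17: insert b.com -> 10.0.0.1 (expiry=28+3=31). clock=28
Op 18: tick 3 -> clock=31. purged={b.com}
Op 19: tick 3 -> clock=34.
Op 20: tick 3 -> clock=37.
Op 21: tick 12 -> clock=49.
Op 22: tick 3 -> clock=52.
Op 23: tick 6 -> clock=58.
Op 24: insert a.com -> 10.0.0.2 (expiry=58+7=65). clock=58
Op 25: tick 2 -> clock=60.
Final cache (unexpired): {a.com} -> size=1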